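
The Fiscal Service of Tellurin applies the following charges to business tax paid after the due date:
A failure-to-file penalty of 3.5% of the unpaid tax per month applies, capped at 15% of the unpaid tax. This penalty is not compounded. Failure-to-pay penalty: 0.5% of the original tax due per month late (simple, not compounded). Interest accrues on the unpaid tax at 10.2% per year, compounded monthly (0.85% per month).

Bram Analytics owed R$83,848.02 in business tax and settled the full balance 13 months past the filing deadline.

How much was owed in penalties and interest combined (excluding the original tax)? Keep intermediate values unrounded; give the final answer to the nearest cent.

Failure-to-file: 13 × 3.5% × R$83,848.02 = R$38,150.85…, capped at 15% × R$83,848.02 = R$12,577.20…
Failure-to-pay penalty: 13 × 0.5% × R$83,848.02 = R$5,450.12…
Interest: R$83,848.02 × ((1 + 0.0085)^13 − 1) = R$83,848.02 × 0.1163149… = R$9,752.7766…
Penalties + interest = R$18,027.3243 + R$9,752.7766… = R$27,780.10

R$27,780.10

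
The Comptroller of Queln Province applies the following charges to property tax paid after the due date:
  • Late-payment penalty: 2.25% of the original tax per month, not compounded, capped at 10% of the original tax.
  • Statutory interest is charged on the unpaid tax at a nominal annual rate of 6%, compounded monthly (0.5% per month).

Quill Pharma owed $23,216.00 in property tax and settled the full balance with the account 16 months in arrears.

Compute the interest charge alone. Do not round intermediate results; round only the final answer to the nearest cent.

$1,928.58

Interest: $23,216.00 × ((1 + 0.005)^16 − 1) = $23,216.00 × 0.0830712… = $1,928.5798…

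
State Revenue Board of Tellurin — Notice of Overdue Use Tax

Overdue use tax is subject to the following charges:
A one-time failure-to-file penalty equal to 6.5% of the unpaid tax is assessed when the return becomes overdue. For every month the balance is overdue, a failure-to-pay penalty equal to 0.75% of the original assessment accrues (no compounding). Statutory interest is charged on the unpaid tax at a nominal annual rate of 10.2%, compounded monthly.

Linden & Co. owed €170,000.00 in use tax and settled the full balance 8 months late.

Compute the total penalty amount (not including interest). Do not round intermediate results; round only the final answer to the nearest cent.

Failure-to-file penalty: 6.5% × €170,000.00 = €11,050.00
Failure-to-pay penalty = 0.75% × €170,000.00 × 8 mo = €10,200.00
Total penalty = €11,050.00 + €10,200.00 = €21,250.00

€21,250.00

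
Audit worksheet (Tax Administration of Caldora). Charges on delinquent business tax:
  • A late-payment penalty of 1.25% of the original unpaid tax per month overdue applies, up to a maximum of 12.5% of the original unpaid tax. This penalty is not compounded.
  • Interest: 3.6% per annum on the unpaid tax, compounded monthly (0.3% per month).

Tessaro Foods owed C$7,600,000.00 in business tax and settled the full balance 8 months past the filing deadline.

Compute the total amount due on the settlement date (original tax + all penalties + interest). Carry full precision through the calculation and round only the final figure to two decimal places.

Penalty: 8 × 1.25% × C$7,600,000.00 = C$760,000.00 (below the 12.5% cap of C$950,000.00)
Interest: C$7,600,000.00 × ((1 + 0.003)^8 − 1) = C$7,600,000.00 × 0.0242535… = C$184,326.7344…
Total = C$7,600,000.00 + C$760,000.0000 + C$184,326.7344… = C$8,544,326.73

C$8,544,326.73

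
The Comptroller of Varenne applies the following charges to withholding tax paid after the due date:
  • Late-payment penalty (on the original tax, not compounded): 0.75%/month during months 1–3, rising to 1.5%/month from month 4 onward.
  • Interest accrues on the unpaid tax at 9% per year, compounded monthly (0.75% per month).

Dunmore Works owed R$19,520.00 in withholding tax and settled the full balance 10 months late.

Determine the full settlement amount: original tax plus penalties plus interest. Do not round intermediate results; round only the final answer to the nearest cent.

Penalty, months 1–3: 3 × 0.75% × R$19,520.00 = R$439.20
Penalty, months 4–10: 7 × 1.5% × R$19,520.00 = R$2,049.60
Interest: R$19,520.00 × ((1 + 0.0075)^10 − 1) = R$19,520.00 × 0.0775825… = R$1,514.4113…
Total = R$19,520.00 + R$2,488.8000 + R$1,514.4113… = R$23,523.21

R$23,523.21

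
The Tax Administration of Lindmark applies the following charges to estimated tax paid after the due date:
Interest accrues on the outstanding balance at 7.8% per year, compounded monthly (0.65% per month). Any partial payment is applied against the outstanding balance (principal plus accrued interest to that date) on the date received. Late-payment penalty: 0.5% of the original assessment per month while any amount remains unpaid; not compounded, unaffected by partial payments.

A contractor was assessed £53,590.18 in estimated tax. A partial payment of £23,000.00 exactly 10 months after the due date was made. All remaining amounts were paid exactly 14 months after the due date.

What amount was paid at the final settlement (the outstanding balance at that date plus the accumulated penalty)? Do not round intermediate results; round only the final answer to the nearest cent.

Balance at month 10: £53,590.1800 × (1 + 0.0065)^10 = £57,177.2163…
After £23,000.00 payment: £57,177.2163… − £23,000.00 = £34,177.2163…
Balance at month 14: £34,177.2163… × (1 + 0.0065)^4 = £35,074.5255…
Penalty: 14 × 0.5% × £53,590.18 = £3,751.31…
Final settlement = outstanding balance + penalty = £35,074.5255… + £3,751.31… = £38,825.84

£38,825.84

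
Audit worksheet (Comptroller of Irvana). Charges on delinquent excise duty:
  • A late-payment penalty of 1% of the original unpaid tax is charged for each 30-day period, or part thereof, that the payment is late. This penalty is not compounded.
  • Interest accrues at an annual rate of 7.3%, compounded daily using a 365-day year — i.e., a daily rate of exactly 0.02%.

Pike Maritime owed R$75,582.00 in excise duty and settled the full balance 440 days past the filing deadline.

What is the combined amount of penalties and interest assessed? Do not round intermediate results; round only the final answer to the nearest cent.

Penalty periods: ⌈440/30⌉ = 15; penalty = 15 × 1% × R$75,582.00 = R$11,337.30
Interest: R$75,582.00 × ((1 + 0.0002)^440 − 1) = R$75,582.00 × 0.09197851… = R$6,951.9200…
Penalties + interest = R$11,337.3000 + R$6,951.9200… = R$18,289.22

R$18,289.22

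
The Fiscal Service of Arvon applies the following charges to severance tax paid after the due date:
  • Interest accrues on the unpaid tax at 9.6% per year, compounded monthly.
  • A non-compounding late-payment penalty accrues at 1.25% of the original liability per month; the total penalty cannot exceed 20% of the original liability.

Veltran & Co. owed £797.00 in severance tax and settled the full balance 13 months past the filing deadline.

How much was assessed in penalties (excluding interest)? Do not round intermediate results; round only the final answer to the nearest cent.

Penalty: 13 × 1.25% × £797.00 = £129.51… (below the 20% cap of £159.40)

£129.51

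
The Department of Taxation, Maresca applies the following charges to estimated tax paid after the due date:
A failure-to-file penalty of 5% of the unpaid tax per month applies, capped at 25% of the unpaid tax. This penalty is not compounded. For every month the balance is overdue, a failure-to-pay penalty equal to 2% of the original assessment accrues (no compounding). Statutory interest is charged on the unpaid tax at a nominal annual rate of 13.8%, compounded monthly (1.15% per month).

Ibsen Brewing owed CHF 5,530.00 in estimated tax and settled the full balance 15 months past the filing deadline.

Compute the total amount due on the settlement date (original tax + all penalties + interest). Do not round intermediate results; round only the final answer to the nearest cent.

CHF 9,606.18

Failure-to-file: 15 × 5% × CHF 5,530.00 = CHF 4,147.50, capped at 25% × CHF 5,530.00 = CHF 1,382.50
Failure-to-pay penalty = 2% × CHF 5,530.00 × 15 mo = CHF 1,659.00
Interest: CHF 5,530.00 × ((1 + 0.0115)^15 − 1) = CHF 5,530.00 × 0.1871027… = CHF 1,034.6781…
Total = CHF 5,530.00 + CHF 3,041.5000 + CHF 1,034.6781… = CHF 9,606.18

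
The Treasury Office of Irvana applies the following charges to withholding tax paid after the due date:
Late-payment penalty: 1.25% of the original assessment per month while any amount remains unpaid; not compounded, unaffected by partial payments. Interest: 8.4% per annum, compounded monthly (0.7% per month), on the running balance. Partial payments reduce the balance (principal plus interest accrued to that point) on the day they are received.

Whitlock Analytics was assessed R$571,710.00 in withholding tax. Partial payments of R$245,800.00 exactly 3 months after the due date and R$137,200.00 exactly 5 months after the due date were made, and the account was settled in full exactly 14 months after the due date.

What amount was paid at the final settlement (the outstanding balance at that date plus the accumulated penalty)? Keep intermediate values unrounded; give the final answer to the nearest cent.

Balance at month 3: R$571,710.0000 × (1 + 0.007)^3 = R$583,800.1475…
After R$245,800.00 payment: R$583,800.1475… − R$245,800.00 = R$338,000.1475…
Balance at month 5: R$338,000.1475… × (1 + 0.007)^2 = R$342,748.7115…
After R$137,200.00 payment: R$342,748.7115… − R$137,200.00 = R$205,548.7115…
Balance at month 14: R$205,548.7115… × (1 + 0.007)^9 = R$218,866.8532…
Penalty: 14 × 1.25% × R$571,710.00 = R$100,049.25
Final settlement = outstanding balance + penalty = R$218,866.8532… + R$100,049.25 = R$318,916.10

R$318,916.10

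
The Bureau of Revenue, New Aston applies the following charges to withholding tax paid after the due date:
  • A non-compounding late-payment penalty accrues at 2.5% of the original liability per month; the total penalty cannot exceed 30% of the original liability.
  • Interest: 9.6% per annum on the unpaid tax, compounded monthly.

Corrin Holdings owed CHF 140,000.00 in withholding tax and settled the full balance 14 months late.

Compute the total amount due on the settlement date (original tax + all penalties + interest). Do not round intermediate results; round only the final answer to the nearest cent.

CHF 198,522.03

Penalty (uncapped): 14 × 2.5% × CHF 140,000.00 = CHF 49,000.00; cap = 30% × CHF 140,000.00 = CHF 42,000.00 → penalty = CHF 42,000.00
Interest (9.6%/yr ÷ 12 = 0.8%/month): CHF 140,000.00 × ((1 + 0.008)^14 − 1) = CHF 16,522.0348…
Total = CHF 140,000.00 + CHF 42,000.0000 + CHF 16,522.0348… = CHF 198,522.03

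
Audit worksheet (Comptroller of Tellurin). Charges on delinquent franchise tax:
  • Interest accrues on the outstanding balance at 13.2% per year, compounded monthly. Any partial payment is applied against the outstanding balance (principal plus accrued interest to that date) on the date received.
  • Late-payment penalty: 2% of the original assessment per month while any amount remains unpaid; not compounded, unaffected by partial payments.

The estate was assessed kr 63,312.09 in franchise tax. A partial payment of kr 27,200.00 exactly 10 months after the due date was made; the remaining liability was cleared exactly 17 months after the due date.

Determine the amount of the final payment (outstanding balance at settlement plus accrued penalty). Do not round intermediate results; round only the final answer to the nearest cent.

kr 68,414.20

Monthly rate = 13.2% ÷ 12 = 1.1%
Balance at month 10: kr 63,312.0900 × (1 + 0.011)^10 = kr 70,631.4637…
After kr 27,200.00 payment: kr 70,631.4637… − kr 27,200.00 = kr 43,431.4637…
Balance at month 17: kr 43,431.4637… × (1 + 0.011)^7 = kr 46,888.0914…
Penalty: 17 × 2% × kr 63,312.09 = kr 21,526.11…
Final settlement = outstanding balance + penalty = kr 46,888.0914… + kr 21,526.11… = kr 68,414.20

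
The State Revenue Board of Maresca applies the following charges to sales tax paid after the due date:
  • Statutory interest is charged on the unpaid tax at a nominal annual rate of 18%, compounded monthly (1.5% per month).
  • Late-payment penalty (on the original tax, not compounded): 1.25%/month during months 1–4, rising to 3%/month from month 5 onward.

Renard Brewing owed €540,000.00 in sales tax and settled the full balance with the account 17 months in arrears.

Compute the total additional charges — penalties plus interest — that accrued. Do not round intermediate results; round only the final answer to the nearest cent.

Penalty, months 1–4: 4 × 1.25% × €540,000.00 = €27,000.00
Penalty, months 5–17: 13 × 3% × €540,000.00 = €210,600.00
Interest: €540,000.00 × ((1 + 0.015)^17 − 1) = €540,000.00 × 0.2880203… = €155,530.9787…
Penalties + interest = €237,600.0000 + €155,530.9787… = €393,130.98

€393,130.98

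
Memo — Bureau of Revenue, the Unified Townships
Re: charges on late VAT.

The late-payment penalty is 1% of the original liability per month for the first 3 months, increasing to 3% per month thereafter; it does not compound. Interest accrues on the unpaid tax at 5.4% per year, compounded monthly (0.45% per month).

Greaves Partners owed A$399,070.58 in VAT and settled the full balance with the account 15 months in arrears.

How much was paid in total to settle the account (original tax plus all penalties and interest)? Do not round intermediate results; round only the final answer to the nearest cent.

A$582,510.67

Penalty, months 1–3: 3 × 1% × A$399,070.58 = A$11,972.12…
Penalty, months 4–15: 12 × 3% × A$399,070.58 = A$143,665.41…
Interest: A$399,070.58 × ((1 + 0.0045)^15 − 1) = A$399,070.58 × 0.0696683… = A$27,802.5598…
Total = A$399,070.58 + A$155,637.5262 + A$27,802.5598… = A$582,510.67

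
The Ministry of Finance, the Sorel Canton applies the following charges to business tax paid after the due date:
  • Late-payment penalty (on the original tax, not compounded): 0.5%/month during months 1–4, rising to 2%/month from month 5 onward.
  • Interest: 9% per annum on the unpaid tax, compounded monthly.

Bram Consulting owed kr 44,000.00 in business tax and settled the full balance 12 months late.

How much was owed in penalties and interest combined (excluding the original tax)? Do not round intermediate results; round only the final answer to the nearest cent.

Penalty, months 1–4: 4 × 0.5% × kr 44,000.00 = kr 880.00
Penalty, months 5–12: 8 × 2% × kr 44,000.00 = kr 7,040.00
Interest (9%/yr ÷ 12 = 0.75%/month): kr 44,000.00 × ((1 + 0.0075)^12 − 1) = kr 4,127.5035…
Penalties + interest = kr 7,920.0000 + kr 4,127.5035… = kr 12,047.50

kr 12,047.50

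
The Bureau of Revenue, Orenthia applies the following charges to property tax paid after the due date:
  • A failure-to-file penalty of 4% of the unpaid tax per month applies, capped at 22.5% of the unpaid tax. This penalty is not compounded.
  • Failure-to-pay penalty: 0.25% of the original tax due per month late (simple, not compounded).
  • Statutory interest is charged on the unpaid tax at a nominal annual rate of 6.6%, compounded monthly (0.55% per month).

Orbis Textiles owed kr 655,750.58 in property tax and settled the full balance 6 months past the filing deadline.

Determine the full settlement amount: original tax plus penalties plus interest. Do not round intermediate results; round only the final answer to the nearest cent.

Failure-to-file: 6 × 4% × kr 655,750.58 = kr 157,380.14…, capped at 22.5% × kr 655,750.58 = kr 147,543.88…
Failure-to-pay penalty: 6 × 0.25% × kr 655,750.58 = kr 9,836.26…
Interest: kr 655,750.58 × ((1 + 0.0055)^6 − 1) = kr 655,750.58 × 0.0334571… = kr 21,939.5070…
Total = kr 655,750.58 + kr 157,380.1392 + kr 21,939.5070… = kr 835,070.23

kr 835,070.23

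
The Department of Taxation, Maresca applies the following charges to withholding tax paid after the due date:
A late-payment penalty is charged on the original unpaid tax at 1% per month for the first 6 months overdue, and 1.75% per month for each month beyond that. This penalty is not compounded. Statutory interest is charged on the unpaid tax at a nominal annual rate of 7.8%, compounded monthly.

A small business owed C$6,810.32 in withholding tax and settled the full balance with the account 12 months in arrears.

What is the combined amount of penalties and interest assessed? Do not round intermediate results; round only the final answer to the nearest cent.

C$1,674.32

Penalty, months 1–6: 6 × 1% × C$6,810.32 = C$408.62…
Penalty, months 7–12: 6 × 1.75% × C$6,810.32 = C$715.08…
Interest (7.8%/yr ÷ 12 = 0.65%/month): C$6,810.32 × ((1 + 0.0065)^12 − 1) = C$550.6131…
Penalties + interest = C$1,123.7028 + C$550.6131… = C$1,674.32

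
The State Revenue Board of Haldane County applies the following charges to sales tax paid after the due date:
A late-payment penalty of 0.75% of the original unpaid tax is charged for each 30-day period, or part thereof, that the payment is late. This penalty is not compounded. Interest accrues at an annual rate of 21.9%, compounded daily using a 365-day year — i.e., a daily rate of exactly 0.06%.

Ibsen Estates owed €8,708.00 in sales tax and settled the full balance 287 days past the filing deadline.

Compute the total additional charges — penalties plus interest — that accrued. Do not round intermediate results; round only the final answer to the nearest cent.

€2,288.93

Penalty periods: ⌈287/30⌉ = 10; penalty = 10 × 0.75% × €8,708.00 = €653.10
Interest: €8,708.00 × ((1 + 0.0006)^287 − 1) = €8,708.00 × 0.18785405… = €1,635.8331…
Penalties + interest = €653.1000 + €1,635.8331… = €2,288.93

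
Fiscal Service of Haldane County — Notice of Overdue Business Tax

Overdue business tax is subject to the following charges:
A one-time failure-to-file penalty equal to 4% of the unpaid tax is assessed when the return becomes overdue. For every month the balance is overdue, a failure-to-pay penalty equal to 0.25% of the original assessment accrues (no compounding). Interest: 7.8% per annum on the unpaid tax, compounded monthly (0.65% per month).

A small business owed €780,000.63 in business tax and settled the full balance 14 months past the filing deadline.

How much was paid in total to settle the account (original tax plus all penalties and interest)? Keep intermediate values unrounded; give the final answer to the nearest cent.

Failure-to-file penalty: 4% × €780,000.63 = €31,200.03…
Failure-to-pay penalty: 14 × 0.25% × €780,000.63 = €27,300.02…
Interest: €780,000.63 × ((1 + 0.0065)^14 − 1) = €780,000.63 × 0.0949465… = €74,058.3484…
Total = €780,000.63 + €58,500.0473… + €74,058.3484… = €912,559.03

€912,559.03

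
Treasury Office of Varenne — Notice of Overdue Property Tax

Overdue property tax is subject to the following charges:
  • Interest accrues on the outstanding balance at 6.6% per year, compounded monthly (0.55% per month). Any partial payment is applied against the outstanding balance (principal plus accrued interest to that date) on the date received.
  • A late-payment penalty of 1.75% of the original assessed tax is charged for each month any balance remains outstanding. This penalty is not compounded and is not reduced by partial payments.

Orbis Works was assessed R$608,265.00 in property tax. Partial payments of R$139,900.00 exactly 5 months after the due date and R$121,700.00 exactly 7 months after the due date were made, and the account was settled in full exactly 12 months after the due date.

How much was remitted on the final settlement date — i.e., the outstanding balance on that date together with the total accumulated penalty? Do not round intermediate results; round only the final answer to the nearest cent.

Balance at month 5: R$608,265.0000 × (1 + 0.0055)^5 = R$625,177.3024…
After R$139,900.00 payment: R$625,177.3024… − R$139,900.00 = R$485,277.3024…
Balance at month 7: R$485,277.3024… × (1 + 0.0055)^2 = R$490,630.0324…
After R$121,700.00 payment: R$490,630.0324… − R$121,700.00 = R$368,930.0324…
Balance at month 12: R$368,930.0324… × (1 + 0.0055)^5 = R$379,187.8251…
Penalty: 12 × 1.75% × R$608,265.00 = R$127,735.65
Final settlement = outstanding balance + penalty = R$379,187.8251… + R$127,735.65 = R$506,923.48

R$506,923.48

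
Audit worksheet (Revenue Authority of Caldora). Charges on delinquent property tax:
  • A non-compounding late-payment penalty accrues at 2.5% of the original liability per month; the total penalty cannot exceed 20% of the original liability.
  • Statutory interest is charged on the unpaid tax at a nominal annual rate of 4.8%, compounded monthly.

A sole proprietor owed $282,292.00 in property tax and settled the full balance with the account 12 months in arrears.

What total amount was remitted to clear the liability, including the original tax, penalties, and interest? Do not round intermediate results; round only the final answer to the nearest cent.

Penalty (uncapped): 12 × 2.5% × $282,292.00 = $84,687.60; cap = 20% × $282,292.00 = $56,458.40 → penalty = $56,458.40
Interest (4.8%/yr ÷ 12 = 0.4%/month): $282,292.00 × ((1 + 0.004)^12 − 1) = $13,852.1270…
Total = $282,292.00 + $56,458.4000 + $13,852.1270… = $352,602.53

$352,602.53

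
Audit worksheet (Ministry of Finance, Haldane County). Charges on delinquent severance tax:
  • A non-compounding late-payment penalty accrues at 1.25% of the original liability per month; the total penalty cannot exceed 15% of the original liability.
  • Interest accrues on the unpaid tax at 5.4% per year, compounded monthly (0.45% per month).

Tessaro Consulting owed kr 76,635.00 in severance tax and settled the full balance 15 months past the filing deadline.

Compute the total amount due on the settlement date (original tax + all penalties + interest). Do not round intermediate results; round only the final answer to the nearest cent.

kr 93,469.28

Penalty (uncapped): 15 × 1.25% × kr 76,635.00 = kr 14,369.06…; cap = 15% × kr 76,635.00 = kr 11,495.25 → penalty = kr 11,495.25
Interest: kr 76,635.00 × ((1 + 0.0045)^15 − 1) = kr 76,635.00 × 0.0696683… = kr 5,339.0284…
Total = kr 76,635.00 + kr 11,495.2500 + kr 5,339.0284… = kr 93,469.28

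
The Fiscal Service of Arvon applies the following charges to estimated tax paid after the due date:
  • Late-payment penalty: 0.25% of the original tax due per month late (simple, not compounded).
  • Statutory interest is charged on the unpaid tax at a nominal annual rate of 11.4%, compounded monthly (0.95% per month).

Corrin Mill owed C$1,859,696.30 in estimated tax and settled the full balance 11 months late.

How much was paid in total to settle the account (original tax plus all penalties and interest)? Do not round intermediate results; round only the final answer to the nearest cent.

C$2,114,675.43

Late-payment penalty: 11 × 0.25% × C$1,859,696.30 = C$51,141.65…
Interest: C$1,859,696.30 × ((1 + 0.0095)^11 − 1) = C$1,859,696.30 × 0.1096079… = C$203,837.4820…
Total = C$1,859,696.30 + C$51,141.6483… + C$203,837.4820… = C$2,114,675.43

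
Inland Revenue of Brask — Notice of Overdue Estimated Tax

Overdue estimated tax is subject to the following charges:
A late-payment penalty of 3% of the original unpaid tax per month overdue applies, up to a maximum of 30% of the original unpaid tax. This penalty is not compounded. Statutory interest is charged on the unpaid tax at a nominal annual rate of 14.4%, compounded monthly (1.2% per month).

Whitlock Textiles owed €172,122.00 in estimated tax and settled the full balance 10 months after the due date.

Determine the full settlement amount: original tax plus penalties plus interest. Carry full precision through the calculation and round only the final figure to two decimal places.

€245,565.04

Penalty (uncapped): 10 × 3% × €172,122.00 = €51,636.60; cap = 30% × €172,122.00 = €51,636.60 → penalty = €51,636.60
Interest: €172,122.00 × ((1 + 0.012)^10 − 1) = €172,122.00 × 0.1266918… = €21,806.4422…
Total = €172,122.00 + €51,636.6000 + €21,806.4422… = €245,565.04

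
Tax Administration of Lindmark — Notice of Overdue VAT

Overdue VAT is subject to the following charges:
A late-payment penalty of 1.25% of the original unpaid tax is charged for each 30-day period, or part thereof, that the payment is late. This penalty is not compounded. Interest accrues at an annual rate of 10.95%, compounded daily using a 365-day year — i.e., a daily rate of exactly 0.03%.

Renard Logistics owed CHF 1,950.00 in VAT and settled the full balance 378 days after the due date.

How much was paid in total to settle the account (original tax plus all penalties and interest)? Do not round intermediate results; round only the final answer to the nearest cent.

CHF 2,500.99

Penalty periods: ⌈378/30⌉ = 13; penalty = 13 × 1.25% × CHF 1,950.00 = CHF 316.88…
Interest: CHF 1,950.00 × ((1 + 0.0003)^378 − 1) = CHF 1,950.00 × 0.12006083… = CHF 234.1186…
Total = CHF 1,950.00 + CHF 316.8750 + CHF 234.1186… = CHF 2,500.99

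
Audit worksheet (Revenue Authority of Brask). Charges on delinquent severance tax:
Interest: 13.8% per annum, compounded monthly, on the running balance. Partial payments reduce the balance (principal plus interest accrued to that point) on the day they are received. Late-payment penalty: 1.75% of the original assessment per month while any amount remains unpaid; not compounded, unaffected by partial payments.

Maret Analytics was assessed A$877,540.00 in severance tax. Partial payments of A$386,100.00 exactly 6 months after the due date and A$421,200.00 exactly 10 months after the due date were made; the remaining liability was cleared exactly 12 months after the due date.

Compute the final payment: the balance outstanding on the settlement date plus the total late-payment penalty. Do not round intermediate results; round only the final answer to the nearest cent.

A$346,422.91

Monthly rate = 13.8% ÷ 12 = 1.15%
Balance at month 6: A$877,540.0000 × (1 + 0.0115)^6 = A$939,858.0038…
After A$386,100.00 payment: A$939,858.0038… − A$386,100.00 = A$553,758.0038…
Balance at month 10: A$553,758.0038… × (1 + 0.0115)^4 = A$579,673.6575…
After A$421,200.00 payment: A$579,673.6575… − A$421,200.00 = A$158,473.6575…
Balance at month 12: A$158,473.6575… × (1 + 0.0115)^2 = A$162,139.5097…
Penalty: 12 × 1.75% × A$877,540.00 = A$184,283.40
Final settlement = outstanding balance + penalty = A$162,139.5097… + A$184,283.40 = A$346,422.91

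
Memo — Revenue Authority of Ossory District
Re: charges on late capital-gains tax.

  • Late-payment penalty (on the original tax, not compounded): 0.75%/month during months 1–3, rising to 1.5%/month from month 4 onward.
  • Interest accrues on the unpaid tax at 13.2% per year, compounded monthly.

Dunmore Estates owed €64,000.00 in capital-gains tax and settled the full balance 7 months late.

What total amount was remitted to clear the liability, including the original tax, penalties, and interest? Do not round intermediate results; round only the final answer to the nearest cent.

€74,373.64

Penalty, months 1–3: 3 × 0.75% × €64,000.00 = €1,440.00
Penalty, months 4–7: 4 × 1.5% × €64,000.00 = €3,840.00
Interest (13.2%/yr ÷ 12 = 1.1%/month): €64,000.00 × ((1 + 0.011)^7 − 1) = €5,093.6385…
Total = €64,000.00 + €5,280.0000 + €5,093.6385… = €74,373.64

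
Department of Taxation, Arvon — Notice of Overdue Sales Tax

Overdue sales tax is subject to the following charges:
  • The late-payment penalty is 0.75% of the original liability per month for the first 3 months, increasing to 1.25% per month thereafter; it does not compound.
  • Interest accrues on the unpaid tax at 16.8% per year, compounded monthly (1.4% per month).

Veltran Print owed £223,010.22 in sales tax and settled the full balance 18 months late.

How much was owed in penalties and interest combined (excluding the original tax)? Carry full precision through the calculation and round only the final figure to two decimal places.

£110,244.97

Penalty, months 1–3: 3 × 0.75% × £223,010.22 = £5,017.73…
Penalty, months 4–18: 15 × 1.25% × £223,010.22 = £41,814.42…
Interest: £223,010.22 × ((1 + 0.014)^18 − 1) = £223,010.22 × 0.2843494… = £63,412.8241…
Penalties + interest = £46,832.1462 + £63,412.8241… = £110,244.97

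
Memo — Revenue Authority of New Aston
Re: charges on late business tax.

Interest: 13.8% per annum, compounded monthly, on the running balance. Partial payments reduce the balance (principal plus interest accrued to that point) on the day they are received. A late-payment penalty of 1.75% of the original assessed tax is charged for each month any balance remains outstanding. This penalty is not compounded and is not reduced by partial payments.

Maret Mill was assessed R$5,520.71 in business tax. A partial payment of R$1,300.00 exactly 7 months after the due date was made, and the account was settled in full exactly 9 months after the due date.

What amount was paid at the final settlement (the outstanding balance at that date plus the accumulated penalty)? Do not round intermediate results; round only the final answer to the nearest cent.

R$5,658.55

Monthly rate = 13.8% ÷ 12 = 1.15%
Balance at month 7: R$5,520.7100 × (1 + 0.0115)^7 = R$5,980.7568…
After R$1,300.00 payment: R$5,980.7568… − R$1,300.00 = R$4,680.7568…
Balance at month 9: R$4,680.7568… × (1 + 0.0115)^2 = R$4,789.0333…
Penalty: 9 × 1.75% × R$5,520.71 = R$869.51…
Final settlement = outstanding balance + penalty = R$4,789.0333… + R$869.51… = R$5,658.55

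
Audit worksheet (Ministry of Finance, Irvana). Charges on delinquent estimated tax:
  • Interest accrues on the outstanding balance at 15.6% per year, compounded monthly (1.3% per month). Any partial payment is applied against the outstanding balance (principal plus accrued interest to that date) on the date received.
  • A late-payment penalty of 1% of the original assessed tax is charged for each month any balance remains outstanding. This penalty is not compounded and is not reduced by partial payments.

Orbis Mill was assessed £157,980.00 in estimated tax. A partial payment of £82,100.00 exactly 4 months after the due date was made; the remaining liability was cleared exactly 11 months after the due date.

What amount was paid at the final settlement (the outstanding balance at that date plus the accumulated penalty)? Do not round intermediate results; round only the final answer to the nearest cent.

Balance at month 4: £157,980.0000 × (1 + 0.013)^4 = £166,356.5446…
After £82,100.00 payment: £166,356.5446… − £82,100.00 = £84,256.5446…
Balance at month 11: £84,256.5446… × (1 + 0.013)^7 = £92,229.4804…
Penalty: 11 × 1% × £157,980.00 = £17,377.80
Final settlement = outstanding balance + penalty = £92,229.4804… + £17,377.80 = £109,607.28

£109,607.28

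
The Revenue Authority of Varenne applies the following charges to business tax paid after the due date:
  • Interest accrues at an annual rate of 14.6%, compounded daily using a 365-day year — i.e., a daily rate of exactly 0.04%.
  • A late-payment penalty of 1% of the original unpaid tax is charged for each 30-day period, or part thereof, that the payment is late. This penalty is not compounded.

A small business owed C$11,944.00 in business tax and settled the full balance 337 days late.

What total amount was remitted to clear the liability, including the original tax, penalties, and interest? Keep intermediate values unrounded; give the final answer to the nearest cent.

C$15,100.53

Penalty periods: ⌈337/30⌉ = 12; penalty = 12 × 1% × C$11,944.00 = C$1,433.28
Interest: C$11,944.00 × ((1 + 0.0004)^337 − 1) = C$11,944.00 × 0.14427706… = C$1,723.2452…
Total = C$11,944.00 + C$1,433.2800 + C$1,723.2452… = C$15,100.53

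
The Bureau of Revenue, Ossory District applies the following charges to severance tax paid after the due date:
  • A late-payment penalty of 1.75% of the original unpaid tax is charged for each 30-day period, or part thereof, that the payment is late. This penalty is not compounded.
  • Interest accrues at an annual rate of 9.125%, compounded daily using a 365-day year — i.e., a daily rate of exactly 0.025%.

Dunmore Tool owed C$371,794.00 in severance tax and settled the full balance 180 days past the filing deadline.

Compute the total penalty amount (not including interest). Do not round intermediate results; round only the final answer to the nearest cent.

C$39,038.37

Penalty periods: ⌈180/30⌉ = 6; penalty = 6 × 1.75% × C$371,794.00 = C$39,038.37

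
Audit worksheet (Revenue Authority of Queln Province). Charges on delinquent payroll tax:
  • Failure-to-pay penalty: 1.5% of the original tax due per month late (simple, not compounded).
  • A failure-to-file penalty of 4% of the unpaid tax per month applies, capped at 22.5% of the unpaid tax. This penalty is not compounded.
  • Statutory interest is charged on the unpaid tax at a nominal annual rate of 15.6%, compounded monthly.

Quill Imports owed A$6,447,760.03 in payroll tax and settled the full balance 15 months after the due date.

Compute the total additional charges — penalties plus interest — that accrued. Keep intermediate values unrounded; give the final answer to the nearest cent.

A$4,279,924.85

Failure-to-file: 15 × 4% × A$6,447,760.03 = A$3,868,656.02…, capped at 22.5% × A$6,447,760.03 = A$1,450,746.01…
Failure-to-pay penalty: 15 × 1.5% × A$6,447,760.03 = A$1,450,746.01…
Interest (15.6%/yr ÷ 12 = 1.3%/month): A$6,447,760.03 × ((1 + 0.013)^15 − 1) = A$1,378,432.8326…
Penalties + interest = A$2,901,492.0135 + A$1,378,432.8326… = A$4,279,924.85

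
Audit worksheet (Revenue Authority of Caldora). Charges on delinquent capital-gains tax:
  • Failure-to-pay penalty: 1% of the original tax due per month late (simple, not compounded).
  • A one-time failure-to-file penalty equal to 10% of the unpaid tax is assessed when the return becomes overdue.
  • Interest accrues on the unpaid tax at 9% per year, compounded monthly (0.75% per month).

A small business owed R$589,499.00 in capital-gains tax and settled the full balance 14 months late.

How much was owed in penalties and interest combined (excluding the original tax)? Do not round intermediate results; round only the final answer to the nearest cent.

R$206,487.07

Failure-to-file penalty: 10% × R$589,499.00 = R$58,949.90
Failure-to-pay penalty = 1% × R$589,499.00 × 14 mo = R$82,529.86
Interest: R$589,499.00 × ((1 + 0.0075)^14 − 1) = R$589,499.00 × 0.1102755… = R$65,007.3133…
Penalties + interest = R$141,479.7600 + R$65,007.3133… = R$206,487.07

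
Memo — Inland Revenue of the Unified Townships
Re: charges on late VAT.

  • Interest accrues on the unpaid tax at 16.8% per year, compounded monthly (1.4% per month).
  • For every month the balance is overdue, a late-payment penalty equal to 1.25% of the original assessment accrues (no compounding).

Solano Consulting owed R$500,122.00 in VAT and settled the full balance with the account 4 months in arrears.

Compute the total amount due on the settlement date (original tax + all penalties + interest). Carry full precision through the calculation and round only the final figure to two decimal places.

R$553,728.58

Late-payment penalty: 4 × 1.25% × R$500,122.00 = R$25,006.10
Interest: R$500,122.00 × ((1 + 0.014)^4 − 1) = R$500,122.00 × 0.0571870… = R$28,600.4840…
Total = R$500,122.00 + R$25,006.1000 + R$28,600.4840… = R$553,728.58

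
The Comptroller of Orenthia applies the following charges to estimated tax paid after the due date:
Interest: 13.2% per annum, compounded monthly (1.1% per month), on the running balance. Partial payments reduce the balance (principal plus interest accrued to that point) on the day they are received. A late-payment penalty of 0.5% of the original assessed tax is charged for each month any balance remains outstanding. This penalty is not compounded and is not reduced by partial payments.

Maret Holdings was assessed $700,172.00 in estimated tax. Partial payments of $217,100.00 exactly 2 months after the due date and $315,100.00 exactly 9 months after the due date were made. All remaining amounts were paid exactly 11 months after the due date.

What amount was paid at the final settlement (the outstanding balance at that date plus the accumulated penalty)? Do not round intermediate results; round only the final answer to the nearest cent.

Balance at month 2: $700,172.0000 × (1 + 0.011)^2 = $715,660.5048…
After $217,100.00 payment: $715,660.5048… − $217,100.00 = $498,560.5048…
Balance at month 9: $498,560.5048… × (1 + 0.011)^7 = $538,239.9885…
After $315,100.00 payment: $538,239.9885… − $315,100.00 = $223,139.9885…
Balance at month 11: $223,139.9885… × (1 + 0.011)^2 = $228,076.0682…
Penalty: 11 × 0.5% × $700,172.00 = $38,509.46
Final settlement = outstanding balance + penalty = $228,076.0682… + $38,509.46 = $266,585.53

$266,585.53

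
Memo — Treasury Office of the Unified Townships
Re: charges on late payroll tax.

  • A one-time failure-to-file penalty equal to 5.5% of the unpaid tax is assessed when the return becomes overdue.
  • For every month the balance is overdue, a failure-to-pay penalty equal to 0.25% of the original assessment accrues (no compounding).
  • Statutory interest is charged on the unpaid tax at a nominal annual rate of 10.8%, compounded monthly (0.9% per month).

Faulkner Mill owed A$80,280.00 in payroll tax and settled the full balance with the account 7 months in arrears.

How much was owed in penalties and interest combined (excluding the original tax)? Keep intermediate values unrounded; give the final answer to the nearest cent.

Failure-to-file penalty: 5.5% × A$80,280.00 = A$4,415.40
Failure-to-pay penalty = 0.25% × A$80,280.00 × 7 mo = A$1,404.90
Interest: A$80,280.00 × ((1 + 0.009)^7 − 1) = A$80,280.00 × 0.0647267… = A$5,196.2632…
Penalties + interest = A$5,820.3000 + A$5,196.2632… = A$11,016.56

A$11,016.56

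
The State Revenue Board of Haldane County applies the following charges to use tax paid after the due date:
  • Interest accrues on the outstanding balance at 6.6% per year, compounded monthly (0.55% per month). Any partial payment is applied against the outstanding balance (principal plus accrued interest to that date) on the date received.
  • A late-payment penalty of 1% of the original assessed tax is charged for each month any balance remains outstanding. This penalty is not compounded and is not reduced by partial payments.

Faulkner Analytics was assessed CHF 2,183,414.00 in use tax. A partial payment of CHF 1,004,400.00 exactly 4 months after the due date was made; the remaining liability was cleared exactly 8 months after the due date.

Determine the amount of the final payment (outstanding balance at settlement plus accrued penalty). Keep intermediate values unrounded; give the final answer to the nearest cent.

Balance at month 4: CHF 2,183,414.0000 × (1 + 0.0055)^4 = CHF 2,231,846.8527…
After CHF 1,004,400.00 payment: CHF 2,231,846.8527… − CHF 1,004,400.00 = CHF 1,227,446.8527…
Balance at month 8: CHF 1,227,446.8527… × (1 + 0.0055)^4 = CHF 1,254,674.2831…
Penalty: 8 × 1% × CHF 2,183,414.00 = CHF 174,673.12
Final settlement = outstanding balance + penalty = CHF 1,254,674.2831… + CHF 174,673.12 = CHF 1,429,347.40

CHF 1,429,347.40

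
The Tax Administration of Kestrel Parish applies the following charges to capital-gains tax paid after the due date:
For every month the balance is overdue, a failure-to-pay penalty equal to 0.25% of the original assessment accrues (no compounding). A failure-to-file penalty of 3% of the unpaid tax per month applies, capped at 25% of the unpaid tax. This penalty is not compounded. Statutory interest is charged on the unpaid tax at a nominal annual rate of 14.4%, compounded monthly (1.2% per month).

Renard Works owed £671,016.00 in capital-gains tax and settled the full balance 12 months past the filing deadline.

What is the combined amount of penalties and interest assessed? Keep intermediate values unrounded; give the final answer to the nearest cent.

£291,150.24

Failure-to-file: 12 × 3% × £671,016.00 = £241,565.76, capped at 25% × £671,016.00 = £167,754.00
Failure-to-pay penalty = 0.25% × £671,016.00 × 12 mo = £20,130.48
Interest: £671,016.00 × ((1 + 0.012)^12 − 1) = £671,016.00 × 0.1538946… = £103,265.7551…
Penalties + interest = £187,884.4800 + £103,265.7551… = £291,150.24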